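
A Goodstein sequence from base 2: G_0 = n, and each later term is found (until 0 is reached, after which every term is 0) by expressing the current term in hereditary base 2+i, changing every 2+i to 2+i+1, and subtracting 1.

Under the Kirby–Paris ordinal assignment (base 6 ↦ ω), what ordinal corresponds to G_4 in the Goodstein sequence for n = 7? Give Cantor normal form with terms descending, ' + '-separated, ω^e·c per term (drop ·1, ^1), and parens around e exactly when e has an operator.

G_0 = 7. HB_2(7) = 2^2 + 2 + 1. Bump = 31. G_1 = 30.
G_1 = 30. HB_3(30) = 3^3 + 3. Bump = 260. G_2 = 259.
G_2 = 259. HB_4(259) = 4^4 + 3. Bump = 3128. G_3 = 3127.
G_3 = 3127. HB_5(3127) = 5^5 + 2. Bump = 46658. G_4 = 46657.
G_4 = 46657. HB_6(46657) = 6^6 + 1. Bump = 823544. G_5 = 823543.

ω^ω + 1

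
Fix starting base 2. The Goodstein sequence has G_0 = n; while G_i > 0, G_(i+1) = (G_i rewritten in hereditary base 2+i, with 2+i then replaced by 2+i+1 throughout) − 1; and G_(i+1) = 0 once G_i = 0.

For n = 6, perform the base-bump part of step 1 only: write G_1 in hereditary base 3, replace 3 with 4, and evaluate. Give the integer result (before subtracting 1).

i=0: 6 = 2^2 + 2 (b=2); 2→3: 3^3 + 3 = 30; 30−1 = 29
i=1: 29 = 3^3 + 2 (b=3); 3→4: 4^4 + 2 = 258; 258−1 = 257

258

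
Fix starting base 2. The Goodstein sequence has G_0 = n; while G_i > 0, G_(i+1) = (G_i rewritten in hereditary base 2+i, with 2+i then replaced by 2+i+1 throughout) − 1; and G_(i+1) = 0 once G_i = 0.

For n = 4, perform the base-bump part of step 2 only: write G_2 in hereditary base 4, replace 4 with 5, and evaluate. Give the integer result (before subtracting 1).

61

base 2: 4 = 2^2; at 3: 3^3 = 27; next = 26
base 3: 26 = 2·3^2 + 2·3 + 2; at 4: 2·4^2 + 2·4 + 2 = 42; next = 41
base 4: 41 = 2·4^2 + 2·4 + 1; at 5: 2·5^2 + 2·5 + 1 = 61; next = 60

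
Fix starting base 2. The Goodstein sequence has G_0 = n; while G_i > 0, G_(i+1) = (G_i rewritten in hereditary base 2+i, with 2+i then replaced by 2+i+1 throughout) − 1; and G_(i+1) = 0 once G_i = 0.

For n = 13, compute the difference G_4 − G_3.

264619

G_0 = 13. HB_2(13) = 2^(2 + 1) + 2^2 + 1. Bump = 109. G_1 = 108.
G_1 = 108. HB_3(108) = 3^(3 + 1) + 3^3. Bump = 1280. G_2 = 1279.
G_2 = 1279. HB_4(1279) = 4^(4 + 1) + 3·4^3 + 3·4^2 + 3·4 + 3. Bump = 16093. G_3 = 16092.
G_3 = 16092. HB_5(16092) = 5^(5 + 1) + 3·5^3 + 3·5^2 + 3·5 + 2. Bump = 280712. G_4 = 280711.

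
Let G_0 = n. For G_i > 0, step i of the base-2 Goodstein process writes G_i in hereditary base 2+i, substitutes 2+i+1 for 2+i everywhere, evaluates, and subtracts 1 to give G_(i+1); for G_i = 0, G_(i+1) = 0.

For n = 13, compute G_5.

5765998

13 —HB2→ 2^(2 + 1) + 2^2 + 1 —bump→ 3^(3 + 1) + 3^3 + 1 = 109 —(−1)→ 108
108 —HB3→ 3^(3 + 1) + 3^3 —bump→ 4^(4 + 1) + 4^4 = 1280 —(−1)→ 1279
1279 —HB4→ 4^(4 + 1) + 3·4^3 + 3·4^2 + 3·4 + 3 —bump→ 5^(5 + 1) + 3·5^3 + 3·5^2 + 3·5 + 3 = 16093 —(−1)→ 16092
16092 —HB5→ 5^(5 + 1) + 3·5^3 + 3·5^2 + 3·5 + 2 —bump→ 6^(6 + 1) + 3·6^3 + 3·6^2 + 3·6 + 2 = 280712 —(−1)→ 280711
280711 —HB6→ 6^(6 + 1) + 3·6^3 + 3·6^2 + 3·6 + 1 —bump→ 7^(7 + 1) + 3·7^3 + 3·7^2 + 3·7 + 1 = 5765999 —(−1)→ 5765998
5765998 —HB7→ 7^(7 + 1) + 3·7^3 + 3·7^2 + 3·7 —bump→ 8^(8 + 1) + 3·8^3 + 3·8^2 + 3·8 = 134219480 —(−1)→ 134219479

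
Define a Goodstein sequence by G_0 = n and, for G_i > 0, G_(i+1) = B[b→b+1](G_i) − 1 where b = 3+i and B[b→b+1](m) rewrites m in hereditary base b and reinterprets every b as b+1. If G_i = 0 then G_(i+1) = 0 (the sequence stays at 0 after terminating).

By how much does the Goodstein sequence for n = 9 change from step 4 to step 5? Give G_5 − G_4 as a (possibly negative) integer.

9 —HB3→ 3^2 —bump→ 4^2 = 16 —(−1)→ 15
15 —HB4→ 3·4 + 3 —bump→ 3·5 + 3 = 18 —(−1)→ 17
17 —HB5→ 3·5 + 2 —bump→ 3·6 + 2 = 20 —(−1)→ 19
19 —HB6→ 3·6 + 1 —bump→ 3·7 + 1 = 22 —(−1)→ 21
21 —HB7→ 3·7 —bump→ 3·8 = 24 —(−1)→ 23

2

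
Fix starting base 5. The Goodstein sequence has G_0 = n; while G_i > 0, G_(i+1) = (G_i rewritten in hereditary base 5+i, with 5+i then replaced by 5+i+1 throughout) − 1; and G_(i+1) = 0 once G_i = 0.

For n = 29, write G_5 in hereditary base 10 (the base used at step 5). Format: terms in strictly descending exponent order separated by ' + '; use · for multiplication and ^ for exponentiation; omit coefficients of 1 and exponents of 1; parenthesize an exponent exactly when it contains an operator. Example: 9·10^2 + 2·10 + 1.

(0) 29|_5 = 5^2 + 4 ↦ 6^2 + 4|_6 = 40 ⇒ 39
(1) 39|_6 = 6^2 + 3 ↦ 7^2 + 3|_7 = 52 ⇒ 51
(2) 51|_7 = 7^2 + 2 ↦ 8^2 + 2|_8 = 66 ⇒ 65
(3) 65|_8 = 8^2 + 1 ↦ 9^2 + 1|_9 = 82 ⇒ 81
(4) 81|_9 = 9^2 ↦ 10^2|_10 = 100 ⇒ 99
(5) 99|_10 = 9·10 + 9 ↦ 9·11 + 9|_11 = 108 ⇒ 107

9·10 + 9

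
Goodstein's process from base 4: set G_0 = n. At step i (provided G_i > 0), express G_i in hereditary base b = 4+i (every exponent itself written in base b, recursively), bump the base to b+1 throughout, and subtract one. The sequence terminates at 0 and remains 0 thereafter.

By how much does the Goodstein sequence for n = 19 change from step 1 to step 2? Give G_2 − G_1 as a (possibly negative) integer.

10

[0] 19 ≡ 4^2 + 3 (base 4). Lift 5: 28. −1: 27.
[1] 27 ≡ 5^2 + 2 (base 5). Lift 6: 38. −1: 37.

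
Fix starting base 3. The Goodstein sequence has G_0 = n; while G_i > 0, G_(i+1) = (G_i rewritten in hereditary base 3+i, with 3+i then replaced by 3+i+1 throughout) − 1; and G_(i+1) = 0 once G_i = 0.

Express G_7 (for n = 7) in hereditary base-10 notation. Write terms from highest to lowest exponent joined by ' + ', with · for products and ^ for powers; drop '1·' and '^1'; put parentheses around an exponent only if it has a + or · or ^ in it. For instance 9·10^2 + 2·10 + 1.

G_0=7  [base 3] 2·3 + 1  →[3↦4]→  2·4 + 1 = 9  −1 ⇒ G_1=8
G_1=8  [base 4] 2·4  →[4↦5]→  2·5 = 10  −1 ⇒ G_2=9
G_2=9  [base 5] 5 + 4  →[5↦6]→  6 + 4 = 10  −1 ⇒ G_3=9
G_3=9  [base 6] 6 + 3  →[6↦7]→  7 + 3 = 10  −1 ⇒ G_4=9
G_4=9  [base 7] 7 + 2  →[7↦8]→  8 + 2 = 10  −1 ⇒ G_5=9
G_5=9  [base 8] 8 + 1  →[8↦9]→  9 + 1 = 10  −1 ⇒ G_6=9
G_6=9  [base 9] 9  →[9↦10]→  10 = 10  −1 ⇒ G_7=9
G_7=9  [base 10] 9  →[10↦11]→  9 = 9  −1 ⇒ G_8=8

9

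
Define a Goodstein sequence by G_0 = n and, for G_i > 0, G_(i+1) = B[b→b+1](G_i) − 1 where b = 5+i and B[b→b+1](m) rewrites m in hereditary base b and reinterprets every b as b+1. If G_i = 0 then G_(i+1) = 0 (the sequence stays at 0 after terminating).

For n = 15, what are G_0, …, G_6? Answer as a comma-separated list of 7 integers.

15, 17, 18, 19, 20, 21, 22

(0) 15|_5 = 3·5 ↦ 3·6|_6 = 18 ⇒ 17
(1) 17|_6 = 2·6 + 5 ↦ 2·7 + 5|_7 = 19 ⇒ 18
(2) 18|_7 = 2·7 + 4 ↦ 2·8 + 4|_8 = 20 ⇒ 19
(3) 19|_8 = 2·8 + 3 ↦ 2·9 + 3|_9 = 21 ⇒ 20
(4) 20|_9 = 2·9 + 2 ↦ 2·10 + 2|_10 = 22 ⇒ 21
(5) 21|_10 = 2·10 + 1 ↦ 2·11 + 1|_11 = 23 ⇒ 22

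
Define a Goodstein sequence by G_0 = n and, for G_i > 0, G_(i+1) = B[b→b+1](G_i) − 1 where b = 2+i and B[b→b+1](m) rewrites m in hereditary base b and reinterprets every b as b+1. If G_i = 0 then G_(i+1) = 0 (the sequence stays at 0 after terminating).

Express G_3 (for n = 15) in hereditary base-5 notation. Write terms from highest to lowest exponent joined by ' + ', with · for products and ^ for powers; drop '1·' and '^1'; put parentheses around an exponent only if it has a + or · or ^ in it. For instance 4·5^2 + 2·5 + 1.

5^(5 + 1) + 5^5 + 2

G_0 = 15. HB_2(15) = 2^(2 + 1) + 2^2 + 2 + 1. Bump = 112. G_1 = 111.
G_1 = 111. HB_3(111) = 3^(3 + 1) + 3^3 + 3. Bump = 1284. G_2 = 1283.
G_2 = 1283. HB_4(1283) = 4^(4 + 1) + 4^4 + 3. Bump = 18753. G_3 = 18752.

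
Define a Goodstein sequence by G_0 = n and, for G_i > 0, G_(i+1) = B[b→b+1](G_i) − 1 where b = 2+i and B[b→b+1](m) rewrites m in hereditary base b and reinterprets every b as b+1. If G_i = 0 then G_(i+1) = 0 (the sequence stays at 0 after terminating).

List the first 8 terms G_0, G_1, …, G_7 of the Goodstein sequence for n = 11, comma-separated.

11, 84, 1027, 15627, 279937, 5764801, 134217727, 2749609302

i=0: 11 = 2^(2 + 1) + 2 + 1 (b=2); 2→3: 3^(3 + 1) + 3 + 1 = 85; 85−1 = 84
i=1: 84 = 3^(3 + 1) + 3 (b=3); 3→4: 4^(4 + 1) + 4 = 1028; 1028−1 = 1027
i=2: 1027 = 4^(4 + 1) + 3 (b=4); 4→5: 5^(5 + 1) + 3 = 15628; 15628−1 = 15627
i=3: 15627 = 5^(5 + 1) + 2 (b=5); 5→6: 6^(6 + 1) + 2 = 279938; 279938−1 = 279937
i=4: 279937 = 6^(6 + 1) + 1 (b=6); 6→7: 7^(7 + 1) + 1 = 5764802; 5764802−1 = 5764801
i=5: 5764801 = 7^(7 + 1) (b=7); 7→8: 8^(8 + 1) = 134217728; 134217728−1 = 134217727
i=6: 134217727 = 7·8^8 + 7·8^7 + 7·8^6 + 7·8^5 + 7·8^4 + 7·8^3 + 7·8^2 + 7·8 + 7 (b=8); 8→9: 7·9^9 + 7·9^7 + 7·9^6 + 7·9^5 + 7·9^4 + 7·9^3 + 7·9^2 + 7·9 + 7 = 2749609303; 2749609303−1 = 2749609302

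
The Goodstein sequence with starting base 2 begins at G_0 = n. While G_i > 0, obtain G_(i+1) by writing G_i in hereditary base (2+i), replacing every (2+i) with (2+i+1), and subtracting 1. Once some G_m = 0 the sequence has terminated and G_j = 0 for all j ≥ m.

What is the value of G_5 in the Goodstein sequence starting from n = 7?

G_0=7  [base 2] 2^2 + 2 + 1  →[2↦3]→  3^3 + 3 + 1 = 31  −1 ⇒ G_1=30
G_1=30  [base 3] 3^3 + 3  →[3↦4]→  4^4 + 4 = 260  −1 ⇒ G_2=259
G_2=259  [base 4] 4^4 + 3  →[4↦5]→  5^5 + 3 = 3128  −1 ⇒ G_3=3127
G_3=3127  [base 5] 5^5 + 2  →[5↦6]→  6^6 + 2 = 46658  −1 ⇒ G_4=46657
G_4=46657  [base 6] 6^6 + 1  →[6↦7]→  7^7 + 1 = 823544  −1 ⇒ G_5=823543

823543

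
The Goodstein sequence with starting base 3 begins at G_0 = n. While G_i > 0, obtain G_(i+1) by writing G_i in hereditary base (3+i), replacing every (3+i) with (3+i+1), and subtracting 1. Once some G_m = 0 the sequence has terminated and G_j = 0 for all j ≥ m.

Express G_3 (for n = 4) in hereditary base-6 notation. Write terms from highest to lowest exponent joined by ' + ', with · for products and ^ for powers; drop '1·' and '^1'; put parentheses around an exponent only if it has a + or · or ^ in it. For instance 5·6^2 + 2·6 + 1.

base 3: 4 = 3 + 1; at 4: 4 + 1 = 5; next = 4
base 4: 4 = 4; at 5: 5 = 5; next = 4
base 5: 4 = 4; at 6: 4 = 4; next = 3
base 6: 3 = 3; at 7: 3 = 3; next = 2

3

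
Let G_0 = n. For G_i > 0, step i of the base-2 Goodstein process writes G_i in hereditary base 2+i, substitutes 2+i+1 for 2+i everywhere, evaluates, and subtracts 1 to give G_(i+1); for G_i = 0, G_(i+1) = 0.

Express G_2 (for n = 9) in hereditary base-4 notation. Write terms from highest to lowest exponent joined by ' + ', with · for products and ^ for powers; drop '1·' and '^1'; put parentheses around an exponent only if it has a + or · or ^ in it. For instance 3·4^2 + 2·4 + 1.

9 —HB2→ 2^(2 + 1) + 1 —bump→ 3^(3 + 1) + 1 = 82 —(−1)→ 81
81 —HB3→ 3^(3 + 1) —bump→ 4^(4 + 1) = 1024 —(−1)→ 1023

3·4^4 + 3·4^3 + 3·4^2 + 3·4 + 3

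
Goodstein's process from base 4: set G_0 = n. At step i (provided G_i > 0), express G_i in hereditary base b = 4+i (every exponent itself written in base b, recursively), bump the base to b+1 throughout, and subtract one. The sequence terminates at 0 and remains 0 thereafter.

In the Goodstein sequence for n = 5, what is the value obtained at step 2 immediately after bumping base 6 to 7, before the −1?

5

5 —HB4→ 4 + 1 —bump→ 5 + 1 = 6 —(−1)→ 5
5 —HB5→ 5 —bump→ 6 = 6 —(−1)→ 5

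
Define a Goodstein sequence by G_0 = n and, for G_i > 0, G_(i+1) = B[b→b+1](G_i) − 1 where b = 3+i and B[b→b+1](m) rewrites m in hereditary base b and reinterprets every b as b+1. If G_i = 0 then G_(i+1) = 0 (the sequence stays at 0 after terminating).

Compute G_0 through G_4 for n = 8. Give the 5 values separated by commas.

G_0 = 8. HB_3(8) = 2·3 + 2. Bump = 10. G_1 = 9.
G_1 = 9. HB_4(9) = 2·4 + 1. Bump = 11. G_2 = 10.
G_2 = 10. HB_5(10) = 2·5. Bump = 12. G_3 = 11.
G_3 = 11. HB_6(11) = 6 + 5. Bump = 12. G_4 = 11.

8, 9, 10, 11, 11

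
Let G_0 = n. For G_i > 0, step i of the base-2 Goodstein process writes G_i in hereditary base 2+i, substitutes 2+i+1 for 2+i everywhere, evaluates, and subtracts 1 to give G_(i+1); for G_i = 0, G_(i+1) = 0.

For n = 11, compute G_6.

134217727

step 0: 11 = 2^(2 + 1) + 2 + 1; sub 3 for 2: 3^(3 + 1) + 3 + 1; = 85; G_1 = 85−1 = 84
step 1: 84 = 3^(3 + 1) + 3; sub 4 for 3: 4^(4 + 1) + 4; = 1028; G_2 = 1028−1 = 1027
step 2: 1027 = 4^(4 + 1) + 3; sub 5 for 4: 5^(5 + 1) + 3; = 15628; G_3 = 15628−1 = 15627
step 3: 15627 = 5^(5 + 1) + 2; sub 6 for 5: 6^(6 + 1) + 2; = 279938; G_4 = 279938−1 = 279937
step 4: 279937 = 6^(6 + 1) + 1; sub 7 for 6: 7^(7 + 1) + 1; = 5764802; G_5 = 5764802−1 = 5764801
step 5: 5764801 = 7^(7 + 1); sub 8 for 7: 8^(8 + 1); = 134217728; G_6 = 134217728−1 = 134217727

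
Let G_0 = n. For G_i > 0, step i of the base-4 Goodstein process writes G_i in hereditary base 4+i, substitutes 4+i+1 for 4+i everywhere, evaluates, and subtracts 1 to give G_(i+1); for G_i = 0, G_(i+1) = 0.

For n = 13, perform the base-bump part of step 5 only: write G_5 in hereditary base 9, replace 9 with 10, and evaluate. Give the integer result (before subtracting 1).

22

13 —HB4→ 3·4 + 1 —bump→ 3·5 + 1 = 16 —(−1)→ 15
15 —HB5→ 3·5 —bump→ 3·6 = 18 —(−1)→ 17
17 —HB6→ 2·6 + 5 —bump→ 2·7 + 5 = 19 —(−1)→ 18
18 —HB7→ 2·7 + 4 —bump→ 2·8 + 4 = 20 —(−1)→ 19
19 —HB8→ 2·8 + 3 —bump→ 2·9 + 3 = 21 —(−1)→ 20
20 —HB9→ 2·9 + 2 —bump→ 2·10 + 2 = 22 —(−1)→ 21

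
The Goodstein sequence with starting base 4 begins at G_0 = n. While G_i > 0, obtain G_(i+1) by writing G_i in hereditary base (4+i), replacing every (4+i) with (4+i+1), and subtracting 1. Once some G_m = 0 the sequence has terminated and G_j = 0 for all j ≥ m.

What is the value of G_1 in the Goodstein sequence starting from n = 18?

step 0: 18 = 4^2 + 2; sub 5 for 4: 5^2 + 2; = 27; G_1 = 27−1 = 26
step 1: 26 = 5^2 + 1; sub 6 for 5: 6^2 + 1; = 37; G_2 = 37−1 = 36

26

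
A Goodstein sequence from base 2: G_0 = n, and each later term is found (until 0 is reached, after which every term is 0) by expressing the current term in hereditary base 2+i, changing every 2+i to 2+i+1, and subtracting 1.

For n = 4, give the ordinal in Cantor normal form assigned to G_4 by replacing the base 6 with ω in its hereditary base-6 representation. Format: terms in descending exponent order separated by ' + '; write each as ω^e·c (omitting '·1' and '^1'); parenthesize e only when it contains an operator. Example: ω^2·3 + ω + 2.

G_0=4  [base 2] 2^2  →[2↦3]→  3^3 = 27  −1 ⇒ G_1=26
G_1=26  [base 3] 2·3^2 + 2·3 + 2  →[3↦4]→  2·4^2 + 2·4 + 2 = 42  −1 ⇒ G_2=41
G_2=41  [base 4] 2·4^2 + 2·4 + 1  →[4↦5]→  2·5^2 + 2·5 + 1 = 61  −1 ⇒ G_3=60
G_3=60  [base 5] 2·5^2 + 2·5  →[5↦6]→  2·6^2 + 2·6 = 84  −1 ⇒ G_4=83

ω^2·2 + ω + 5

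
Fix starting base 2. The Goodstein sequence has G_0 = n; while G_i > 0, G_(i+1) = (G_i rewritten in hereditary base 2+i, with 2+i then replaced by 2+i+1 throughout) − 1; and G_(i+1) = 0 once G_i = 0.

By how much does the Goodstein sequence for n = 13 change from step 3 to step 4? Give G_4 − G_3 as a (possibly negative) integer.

264619

step 0: 13 = 2^(2 + 1) + 2^2 + 1; sub 3 for 2: 3^(3 + 1) + 3^3 + 1; = 109; G_1 = 109−1 = 108
step 1: 108 = 3^(3 + 1) + 3^3; sub 4 for 3: 4^(4 + 1) + 4^4; = 1280; G_2 = 1280−1 = 1279
step 2: 1279 = 4^(4 + 1) + 3·4^3 + 3·4^2 + 3·4 + 3; sub 5 for 4: 5^(5 + 1) + 3·5^3 + 3·5^2 + 3·5 + 3; = 16093; G_3 = 16093−1 = 16092
step 3: 16092 = 5^(5 + 1) + 3·5^3 + 3·5^2 + 3·5 + 2; sub 6 for 5: 6^(6 + 1) + 3·6^3 + 3·6^2 + 3·6 + 2; = 280712; G_4 = 280712−1 = 280711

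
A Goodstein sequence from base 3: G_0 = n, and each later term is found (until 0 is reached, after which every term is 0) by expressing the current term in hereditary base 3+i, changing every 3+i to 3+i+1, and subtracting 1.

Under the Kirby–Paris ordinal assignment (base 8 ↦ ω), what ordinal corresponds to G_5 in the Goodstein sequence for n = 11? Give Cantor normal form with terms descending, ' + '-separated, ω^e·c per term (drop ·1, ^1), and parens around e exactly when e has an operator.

(0) 11|_3 = 3^2 + 2 ↦ 4^2 + 2|_4 = 18 ⇒ 17
(1) 17|_4 = 4^2 + 1 ↦ 5^2 + 1|_5 = 26 ⇒ 25
(2) 25|_5 = 5^2 ↦ 6^2|_6 = 36 ⇒ 35
(3) 35|_6 = 5·6 + 5 ↦ 5·7 + 5|_7 = 40 ⇒ 39
(4) 39|_7 = 5·7 + 4 ↦ 5·8 + 4|_8 = 44 ⇒ 43
(5) 43|_8 = 5·8 + 3 ↦ 5·9 + 3|_9 = 48 ⇒ 47

ω·5 + 3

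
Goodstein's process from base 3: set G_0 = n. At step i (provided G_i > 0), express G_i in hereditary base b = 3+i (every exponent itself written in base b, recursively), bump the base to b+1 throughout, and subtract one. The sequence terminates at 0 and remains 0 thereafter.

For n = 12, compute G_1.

19

i=0: 12 = 3^2 + 3 (b=3); 3→4: 4^2 + 4 = 20; 20−1 = 19
i=1: 19 = 4^2 + 3 (b=4); 4→5: 5^2 + 3 = 28; 28−1 = 27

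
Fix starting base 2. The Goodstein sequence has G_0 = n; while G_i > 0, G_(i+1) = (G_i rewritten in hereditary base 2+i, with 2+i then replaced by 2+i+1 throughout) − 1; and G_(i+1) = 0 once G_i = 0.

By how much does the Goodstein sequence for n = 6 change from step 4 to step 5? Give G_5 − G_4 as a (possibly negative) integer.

51384

[0] 6 ≡ 2^2 + 2 (base 2). Lift 3: 30. −1: 29.
[1] 29 ≡ 3^3 + 2 (base 3). Lift 4: 258. −1: 257.
[2] 257 ≡ 4^4 + 1 (base 4). Lift 5: 3126. −1: 3125.
[3] 3125 ≡ 5^5 (base 5). Lift 6: 46656. −1: 46655.
[4] 46655 ≡ 5·6^5 + 5·6^4 + 5·6^3 + 5·6^2 + 5·6 + 5 (base 6). Lift 7: 98040. −1: 98039.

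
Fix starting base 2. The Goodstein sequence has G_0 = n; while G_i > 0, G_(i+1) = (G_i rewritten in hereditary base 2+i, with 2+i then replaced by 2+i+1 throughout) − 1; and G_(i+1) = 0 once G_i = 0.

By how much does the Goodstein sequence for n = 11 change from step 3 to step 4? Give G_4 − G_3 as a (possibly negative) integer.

(0) 11|_2 = 2^(2 + 1) + 2 + 1 ↦ 3^(3 + 1) + 3 + 1|_3 = 85 ⇒ 84
(1) 84|_3 = 3^(3 + 1) + 3 ↦ 4^(4 + 1) + 4|_4 = 1028 ⇒ 1027
(2) 1027|_4 = 4^(4 + 1) + 3 ↦ 5^(5 + 1) + 3|_5 = 15628 ⇒ 15627
(3) 15627|_5 = 5^(5 + 1) + 2 ↦ 6^(6 + 1) + 2|_6 = 279938 ⇒ 279937

264310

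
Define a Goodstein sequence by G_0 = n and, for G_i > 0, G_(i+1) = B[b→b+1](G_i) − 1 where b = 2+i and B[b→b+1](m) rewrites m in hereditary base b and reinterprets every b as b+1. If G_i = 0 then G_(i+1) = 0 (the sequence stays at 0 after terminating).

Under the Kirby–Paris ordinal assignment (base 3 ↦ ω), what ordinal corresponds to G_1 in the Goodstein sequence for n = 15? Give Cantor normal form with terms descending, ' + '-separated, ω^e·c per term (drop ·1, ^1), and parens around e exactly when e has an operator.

ω^(ω + 1) + ω^ω + ω

[0] 15 ≡ 2^(2 + 1) + 2^2 + 2 + 1 (base 2). Lift 3: 112. −1: 111.
[1] 111 ≡ 3^(3 + 1) + 3^3 + 3 (base 3). Lift 4: 1284. −1: 1283.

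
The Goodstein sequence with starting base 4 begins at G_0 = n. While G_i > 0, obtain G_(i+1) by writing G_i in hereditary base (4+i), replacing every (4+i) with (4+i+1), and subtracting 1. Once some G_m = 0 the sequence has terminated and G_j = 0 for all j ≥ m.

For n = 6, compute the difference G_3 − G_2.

(0) 6|_4 = 4 + 2 ↦ 5 + 2|_5 = 7 ⇒ 6
(1) 6|_5 = 5 + 1 ↦ 6 + 1|_6 = 7 ⇒ 6
(2) 6|_6 = 6 ↦ 7|_7 = 7 ⇒ 6

0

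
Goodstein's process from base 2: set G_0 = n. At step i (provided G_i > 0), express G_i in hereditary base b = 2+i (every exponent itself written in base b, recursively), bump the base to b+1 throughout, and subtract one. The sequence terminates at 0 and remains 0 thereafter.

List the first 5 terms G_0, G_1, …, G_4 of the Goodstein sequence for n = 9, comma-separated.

[0] 9 ≡ 2^(2 + 1) + 1 (base 2). Lift 3: 82. −1: 81.
[1] 81 ≡ 3^(3 + 1) (base 3). Lift 4: 1024. −1: 1023.
[2] 1023 ≡ 3·4^4 + 3·4^3 + 3·4^2 + 3·4 + 3 (base 4). Lift 5: 9843. −1: 9842.
[3] 9842 ≡ 3·5^5 + 3·5^3 + 3·5^2 + 3·5 + 2 (base 5). Lift 6: 140744. −1: 140743.

9, 81, 1023, 9842, 140743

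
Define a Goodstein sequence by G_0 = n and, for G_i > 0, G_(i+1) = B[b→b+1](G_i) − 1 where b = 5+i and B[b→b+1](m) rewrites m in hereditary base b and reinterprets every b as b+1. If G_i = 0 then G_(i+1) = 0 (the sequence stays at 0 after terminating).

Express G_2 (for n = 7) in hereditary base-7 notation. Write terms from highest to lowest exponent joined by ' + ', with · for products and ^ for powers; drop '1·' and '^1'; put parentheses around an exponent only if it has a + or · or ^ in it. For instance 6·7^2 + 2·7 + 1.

7 —HB5→ 5 + 2 —bump→ 6 + 2 = 8 —(−1)→ 7
7 —HB6→ 6 + 1 —bump→ 7 + 1 = 8 —(−1)→ 7
7 —HB7→ 7 —bump→ 8 = 8 —(−1)→ 7

7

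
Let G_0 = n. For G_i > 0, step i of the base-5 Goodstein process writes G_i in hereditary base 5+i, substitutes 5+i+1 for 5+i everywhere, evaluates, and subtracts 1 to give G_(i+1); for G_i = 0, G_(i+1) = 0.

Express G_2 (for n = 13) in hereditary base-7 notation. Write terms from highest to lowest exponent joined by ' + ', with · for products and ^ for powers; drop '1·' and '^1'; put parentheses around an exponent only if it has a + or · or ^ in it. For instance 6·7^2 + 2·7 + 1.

2·7 + 1

i=0: 13 = 2·5 + 3 (b=5); 5→6: 2·6 + 3 = 15; 15−1 = 14
i=1: 14 = 2·6 + 2 (b=6); 6→7: 2·7 + 2 = 16; 16−1 = 15
i=2: 15 = 2·7 + 1 (b=7); 7→8: 2·8 + 1 = 17; 17−1 = 16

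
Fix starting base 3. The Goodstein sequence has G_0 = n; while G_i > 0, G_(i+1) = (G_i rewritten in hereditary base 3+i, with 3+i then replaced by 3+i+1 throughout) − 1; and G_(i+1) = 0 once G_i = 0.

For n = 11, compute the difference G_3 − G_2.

G_0=11  [base 3] 3^2 + 2  →[3↦4]→  4^2 + 2 = 18  −1 ⇒ G_1=17
G_1=17  [base 4] 4^2 + 1  →[4↦5]→  5^2 + 1 = 26  −1 ⇒ G_2=25
G_2=25  [base 5] 5^2  →[5↦6]→  6^2 = 36  −1 ⇒ G_3=35

10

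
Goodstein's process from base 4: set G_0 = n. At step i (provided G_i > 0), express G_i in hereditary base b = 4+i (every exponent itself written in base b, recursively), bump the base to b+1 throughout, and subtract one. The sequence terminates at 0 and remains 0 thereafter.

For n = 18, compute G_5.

18 —HB4→ 4^2 + 2 —bump→ 5^2 + 2 = 27 —(−1)→ 26
26 —HB5→ 5^2 + 1 —bump→ 6^2 + 1 = 37 —(−1)→ 36
36 —HB6→ 6^2 —bump→ 7^2 = 49 —(−1)→ 48
48 —HB7→ 6·7 + 6 —bump→ 6·8 + 6 = 54 —(−1)→ 53
53 —HB8→ 6·8 + 5 —bump→ 6·9 + 5 = 59 —(−1)→ 58

58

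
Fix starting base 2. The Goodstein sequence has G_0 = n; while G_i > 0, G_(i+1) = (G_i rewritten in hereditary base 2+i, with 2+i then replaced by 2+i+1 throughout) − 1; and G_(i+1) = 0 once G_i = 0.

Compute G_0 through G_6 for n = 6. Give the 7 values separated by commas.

6 —HB2→ 2^2 + 2 —bump→ 3^3 + 3 = 30 —(−1)→ 29
29 —HB3→ 3^3 + 2 —bump→ 4^4 + 2 = 258 —(−1)→ 257
257 —HB4→ 4^4 + 1 —bump→ 5^5 + 1 = 3126 —(−1)→ 3125
3125 —HB5→ 5^5 —bump→ 6^6 = 46656 —(−1)→ 46655
46655 —HB6→ 5·6^5 + 5·6^4 + 5·6^3 + 5·6^2 + 5·6 + 5 —bump→ 5·7^5 + 5·7^4 + 5·7^3 + 5·7^2 + 5·7 + 5 = 98040 —(−1)→ 98039
98039 —HB7→ 5·7^5 + 5·7^4 + 5·7^3 + 5·7^2 + 5·7 + 4 —bump→ 5·8^5 + 5·8^4 + 5·8^3 + 5·8^2 + 5·8 + 4 = 187244 —(−1)→ 187243

6, 29, 257, 3125, 46655, 98039, 187243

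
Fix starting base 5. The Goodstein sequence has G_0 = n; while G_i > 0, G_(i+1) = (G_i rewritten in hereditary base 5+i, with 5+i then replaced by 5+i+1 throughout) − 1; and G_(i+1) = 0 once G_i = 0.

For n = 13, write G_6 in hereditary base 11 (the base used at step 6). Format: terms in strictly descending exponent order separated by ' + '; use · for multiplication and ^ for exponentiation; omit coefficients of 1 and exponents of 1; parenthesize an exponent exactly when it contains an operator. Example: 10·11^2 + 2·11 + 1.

11 + 6

base 5: 13 = 2·5 + 3; at 6: 2·6 + 3 = 15; next = 14
base 6: 14 = 2·6 + 2; at 7: 2·7 + 2 = 16; next = 15
base 7: 15 = 2·7 + 1; at 8: 2·8 + 1 = 17; next = 16
base 8: 16 = 2·8; at 9: 2·9 = 18; next = 17
base 9: 17 = 9 + 8; at 10: 10 + 8 = 18; next = 17
base 10: 17 = 10 + 7; at 11: 11 + 7 = 18; next = 17
base 11: 17 = 11 + 6; at 12: 12 + 6 = 18; next = 17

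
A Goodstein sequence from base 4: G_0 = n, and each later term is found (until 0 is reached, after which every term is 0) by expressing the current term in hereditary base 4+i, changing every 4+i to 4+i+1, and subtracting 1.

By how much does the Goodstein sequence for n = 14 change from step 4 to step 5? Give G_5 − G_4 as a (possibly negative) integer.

14 —HB4→ 3·4 + 2 —bump→ 3·5 + 2 = 17 —(−1)→ 16
16 —HB5→ 3·5 + 1 —bump→ 3·6 + 1 = 19 —(−1)→ 18
18 —HB6→ 3·6 —bump→ 3·7 = 21 —(−1)→ 20
20 —HB7→ 2·7 + 6 —bump→ 2·8 + 6 = 22 —(−1)→ 21
21 —HB8→ 2·8 + 5 —bump→ 2·9 + 5 = 23 —(−1)→ 22

1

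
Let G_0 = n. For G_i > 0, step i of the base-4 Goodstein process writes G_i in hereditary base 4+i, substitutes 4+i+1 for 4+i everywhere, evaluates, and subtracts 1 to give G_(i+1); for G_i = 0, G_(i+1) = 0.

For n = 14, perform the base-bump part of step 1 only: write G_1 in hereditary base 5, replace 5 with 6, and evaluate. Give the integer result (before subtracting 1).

step 0: 14 = 3·4 + 2; sub 5 for 4: 3·5 + 2; = 17; G_1 = 17−1 = 16
step 1: 16 = 3·5 + 1; sub 6 for 5: 3·6 + 1; = 19; G_2 = 19−1 = 18

19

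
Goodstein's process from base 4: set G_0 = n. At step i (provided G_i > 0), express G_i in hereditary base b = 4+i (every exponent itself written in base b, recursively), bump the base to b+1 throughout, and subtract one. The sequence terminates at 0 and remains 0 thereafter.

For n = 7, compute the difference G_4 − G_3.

step 0: 7 = 4 + 3; sub 5 for 4: 5 + 3; = 8; G_1 = 8−1 = 7
step 1: 7 = 5 + 2; sub 6 for 5: 6 + 2; = 8; G_2 = 8−1 = 7
step 2: 7 = 6 + 1; sub 7 for 6: 7 + 1; = 8; G_3 = 8−1 = 7
step 3: 7 = 7; sub 8 for 7: 8; = 8; G_4 = 8−1 = 7

0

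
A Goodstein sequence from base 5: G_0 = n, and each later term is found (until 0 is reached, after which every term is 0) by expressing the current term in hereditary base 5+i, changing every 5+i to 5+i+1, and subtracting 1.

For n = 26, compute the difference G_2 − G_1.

i=0: 26 = 5^2 + 1 (b=5); 5→6: 6^2 + 1 = 37; 37−1 = 36
i=1: 36 = 6^2 (b=6); 6→7: 7^2 = 49; 49−1 = 48

12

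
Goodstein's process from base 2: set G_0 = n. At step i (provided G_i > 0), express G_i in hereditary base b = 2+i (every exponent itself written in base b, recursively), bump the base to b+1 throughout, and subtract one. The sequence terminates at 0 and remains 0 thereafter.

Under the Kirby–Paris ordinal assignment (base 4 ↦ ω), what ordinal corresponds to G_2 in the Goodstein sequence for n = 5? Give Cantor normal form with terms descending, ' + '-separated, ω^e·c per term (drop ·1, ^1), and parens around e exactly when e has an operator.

ω^3·3 + ω^2·3 + ω·3 + 3

G_0=5  [base 2] 2^2 + 1  →[2↦3]→  3^3 + 1 = 28  −1 ⇒ G_1=27
G_1=27  [base 3] 3^3  →[3↦4]→  4^4 = 256  −1 ⇒ G_2=255
G_2=255  [base 4] 3·4^3 + 3·4^2 + 3·4 + 3  →[4↦5]→  3·5^3 + 3·5^2 + 3·5 + 3 = 468  −1 ⇒ G_3=467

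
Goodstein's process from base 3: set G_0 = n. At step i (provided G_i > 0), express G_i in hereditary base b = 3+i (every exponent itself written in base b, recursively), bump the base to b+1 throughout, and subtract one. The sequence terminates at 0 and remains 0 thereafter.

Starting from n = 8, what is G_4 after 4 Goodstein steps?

11

8 —HB3→ 2·3 + 2 —bump→ 2·4 + 2 = 10 —(−1)→ 9
9 —HB4→ 2·4 + 1 —bump→ 2·5 + 1 = 11 —(−1)→ 10
10 —HB5→ 2·5 —bump→ 2·6 = 12 —(−1)→ 11
11 —HB6→ 6 + 5 —bump→ 7 + 5 = 12 —(−1)→ 11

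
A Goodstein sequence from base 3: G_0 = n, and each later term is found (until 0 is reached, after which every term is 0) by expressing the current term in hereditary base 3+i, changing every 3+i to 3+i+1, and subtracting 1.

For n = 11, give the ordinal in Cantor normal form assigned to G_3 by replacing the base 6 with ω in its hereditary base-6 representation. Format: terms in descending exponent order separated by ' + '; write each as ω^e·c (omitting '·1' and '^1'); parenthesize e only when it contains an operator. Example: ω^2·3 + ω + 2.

step 0: 11 = 3^2 + 2; sub 4 for 3: 4^2 + 2; = 18; G_1 = 18−1 = 17
step 1: 17 = 4^2 + 1; sub 5 for 4: 5^2 + 1; = 26; G_2 = 26−1 = 25
step 2: 25 = 5^2; sub 6 for 5: 6^2; = 36; G_3 = 36−1 = 35

ω·5 + 5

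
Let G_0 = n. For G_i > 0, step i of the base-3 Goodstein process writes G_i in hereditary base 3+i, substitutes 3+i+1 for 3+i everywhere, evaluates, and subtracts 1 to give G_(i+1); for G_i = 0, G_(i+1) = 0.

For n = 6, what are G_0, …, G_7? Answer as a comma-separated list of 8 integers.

[0] 6 ≡ 2·3 (base 3). Lift 4: 8. −1: 7.
[1] 7 ≡ 4 + 3 (base 4). Lift 5: 8. −1: 7.
[2] 7 ≡ 5 + 2 (base 5). Lift 6: 8. −1: 7.
[3] 7 ≡ 6 + 1 (base 6). Lift 7: 8. −1: 7.
[4] 7 ≡ 7 (base 7). Lift 8: 8. −1: 7.
[5] 7 ≡ 7 (base 8). Lift 9: 7. −1: 6.
[6] 6 ≡ 6 (base 9). Lift 10: 6. −1: 5.

6, 7, 7, 7, 7, 7, 6, 5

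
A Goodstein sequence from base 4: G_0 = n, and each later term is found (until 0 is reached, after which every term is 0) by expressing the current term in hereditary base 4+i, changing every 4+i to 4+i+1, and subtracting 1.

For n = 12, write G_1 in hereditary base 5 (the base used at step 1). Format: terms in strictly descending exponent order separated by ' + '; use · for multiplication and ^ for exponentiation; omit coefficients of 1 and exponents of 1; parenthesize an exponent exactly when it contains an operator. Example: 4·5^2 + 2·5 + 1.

2·5 + 4

step 0: 12 = 3·4; sub 5 for 4: 3·5; = 15; G_1 = 15−1 = 14
step 1: 14 = 2·5 + 4; sub 6 for 5: 2·6 + 4; = 16; G_2 = 16−1 = 15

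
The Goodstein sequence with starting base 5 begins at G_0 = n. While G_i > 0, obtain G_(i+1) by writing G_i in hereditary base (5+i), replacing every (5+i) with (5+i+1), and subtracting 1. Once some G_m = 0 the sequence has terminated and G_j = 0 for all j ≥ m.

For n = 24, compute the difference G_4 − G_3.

3

[0] 24 ≡ 4·5 + 4 (base 5). Lift 6: 28. −1: 27.
[1] 27 ≡ 4·6 + 3 (base 6). Lift 7: 31. −1: 30.
[2] 30 ≡ 4·7 + 2 (base 7). Lift 8: 34. −1: 33.
[3] 33 ≡ 4·8 + 1 (base 8). Lift 9: 37. −1: 36.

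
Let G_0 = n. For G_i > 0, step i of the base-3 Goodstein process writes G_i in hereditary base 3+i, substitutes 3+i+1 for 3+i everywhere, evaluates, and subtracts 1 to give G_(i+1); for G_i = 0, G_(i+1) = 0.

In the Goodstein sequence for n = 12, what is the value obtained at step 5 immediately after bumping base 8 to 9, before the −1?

i=0: 12 = 3^2 + 3 (b=3); 3→4: 4^2 + 4 = 20; 20−1 = 19
i=1: 19 = 4^2 + 3 (b=4); 4→5: 5^2 + 3 = 28; 28−1 = 27
i=2: 27 = 5^2 + 2 (b=5); 5→6: 6^2 + 2 = 38; 38−1 = 37
i=3: 37 = 6^2 + 1 (b=6); 6→7: 7^2 + 1 = 50; 50−1 = 49
i=4: 49 = 7^2 (b=7); 7→8: 8^2 = 64; 64−1 = 63
i=5: 63 = 7·8 + 7 (b=8); 8→9: 7·9 + 7 = 70; 70−1 = 69

70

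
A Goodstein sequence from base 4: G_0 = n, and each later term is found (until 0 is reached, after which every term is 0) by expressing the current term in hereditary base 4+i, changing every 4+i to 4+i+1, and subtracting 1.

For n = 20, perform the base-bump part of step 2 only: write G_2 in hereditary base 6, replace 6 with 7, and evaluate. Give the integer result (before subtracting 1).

(0) 20|_4 = 4^2 + 4 ↦ 5^2 + 5|_5 = 30 ⇒ 29
(1) 29|_5 = 5^2 + 4 ↦ 6^2 + 4|_6 = 40 ⇒ 39

52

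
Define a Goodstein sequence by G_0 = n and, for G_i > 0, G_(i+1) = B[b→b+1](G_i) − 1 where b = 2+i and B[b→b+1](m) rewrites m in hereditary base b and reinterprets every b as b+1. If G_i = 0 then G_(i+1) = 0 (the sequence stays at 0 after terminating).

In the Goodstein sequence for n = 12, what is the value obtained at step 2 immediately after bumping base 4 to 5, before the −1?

15686

12 —HB2→ 2^(2 + 1) + 2^2 —bump→ 3^(3 + 1) + 3^3 = 108 —(−1)→ 107
107 —HB3→ 3^(3 + 1) + 2·3^2 + 2·3 + 2 —bump→ 4^(4 + 1) + 2·4^2 + 2·4 + 2 = 1066 —(−1)→ 1065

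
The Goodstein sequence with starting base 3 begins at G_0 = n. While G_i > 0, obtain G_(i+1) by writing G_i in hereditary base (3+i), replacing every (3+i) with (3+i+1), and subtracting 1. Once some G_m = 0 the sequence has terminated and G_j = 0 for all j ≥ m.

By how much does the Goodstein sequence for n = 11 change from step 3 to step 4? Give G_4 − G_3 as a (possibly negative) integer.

4

[0] 11 ≡ 3^2 + 2 (base 3). Lift 4: 18. −1: 17.
[1] 17 ≡ 4^2 + 1 (base 4). Lift 5: 26. −1: 25.
[2] 25 ≡ 5^2 (base 5). Lift 6: 36. −1: 35.
[3] 35 ≡ 5·6 + 5 (base 6). Lift 7: 40. −1: 39.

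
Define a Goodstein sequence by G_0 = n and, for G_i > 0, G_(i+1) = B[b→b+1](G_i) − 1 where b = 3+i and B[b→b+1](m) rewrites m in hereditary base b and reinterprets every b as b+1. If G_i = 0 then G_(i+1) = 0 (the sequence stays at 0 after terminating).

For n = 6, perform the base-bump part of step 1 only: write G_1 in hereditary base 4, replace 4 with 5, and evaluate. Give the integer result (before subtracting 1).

8

[0] 6 ≡ 2·3 (base 3). Lift 4: 8. −1: 7.
[1] 7 ≡ 4 + 3 (base 4). Lift 5: 8. −1: 7.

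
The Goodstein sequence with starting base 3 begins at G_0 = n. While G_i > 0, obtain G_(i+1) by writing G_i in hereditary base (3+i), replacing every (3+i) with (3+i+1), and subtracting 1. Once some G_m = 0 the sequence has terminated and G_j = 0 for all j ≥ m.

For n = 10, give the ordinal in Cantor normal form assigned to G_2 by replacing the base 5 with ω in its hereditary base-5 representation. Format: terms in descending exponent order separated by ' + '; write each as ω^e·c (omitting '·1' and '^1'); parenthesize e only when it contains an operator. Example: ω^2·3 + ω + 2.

G_0=10  [base 3] 3^2 + 1  →[3↦4]→  4^2 + 1 = 17  −1 ⇒ G_1=16
G_1=16  [base 4] 4^2  →[4↦5]→  5^2 = 25  −1 ⇒ G_2=24
G_2=24  [base 5] 4·5 + 4  →[5↦6]→  4·6 + 4 = 28  −1 ⇒ G_3=27

ω·4 + 4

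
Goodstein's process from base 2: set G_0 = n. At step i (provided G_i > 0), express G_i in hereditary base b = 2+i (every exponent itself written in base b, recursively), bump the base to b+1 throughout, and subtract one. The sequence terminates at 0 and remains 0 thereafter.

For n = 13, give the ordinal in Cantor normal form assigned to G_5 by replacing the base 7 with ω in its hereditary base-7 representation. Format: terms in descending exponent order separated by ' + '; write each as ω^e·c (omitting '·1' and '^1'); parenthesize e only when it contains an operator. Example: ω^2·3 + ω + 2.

ω^(ω + 1) + ω^3·3 + ω^2·3 + ω·3

base 2: 13 = 2^(2 + 1) + 2^2 + 1; at 3: 3^(3 + 1) + 3^3 + 1 = 109; next = 108
base 3: 108 = 3^(3 + 1) + 3^3; at 4: 4^(4 + 1) + 4^4 = 1280; next = 1279
base 4: 1279 = 4^(4 + 1) + 3·4^3 + 3·4^2 + 3·4 + 3; at 5: 5^(5 + 1) + 3·5^3 + 3·5^2 + 3·5 + 3 = 16093; next = 16092
base 5: 16092 = 5^(5 + 1) + 3·5^3 + 3·5^2 + 3·5 + 2; at 6: 6^(6 + 1) + 3·6^3 + 3·6^2 + 3·6 + 2 = 280712; next = 280711
base 6: 280711 = 6^(6 + 1) + 3·6^3 + 3·6^2 + 3·6 + 1; at 7: 7^(7 + 1) + 3·7^3 + 3·7^2 + 3·7 + 1 = 5765999; next = 5765998
base 7: 5765998 = 7^(7 + 1) + 3·7^3 + 3·7^2 + 3·7; at 8: 8^(8 + 1) + 3·8^3 + 3·8^2 + 3·8 = 134219480; next = 134219479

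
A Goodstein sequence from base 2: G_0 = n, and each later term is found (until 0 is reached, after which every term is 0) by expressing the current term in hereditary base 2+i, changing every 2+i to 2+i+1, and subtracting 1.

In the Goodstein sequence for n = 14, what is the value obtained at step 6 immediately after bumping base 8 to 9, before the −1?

3487116549

[0] 14 ≡ 2^(2 + 1) + 2^2 + 2 (base 2). Lift 3: 111. −1: 110.
[1] 110 ≡ 3^(3 + 1) + 3^3 + 2 (base 3). Lift 4: 1282. −1: 1281.
[2] 1281 ≡ 4^(4 + 1) + 4^4 + 1 (base 4). Lift 5: 18751. −1: 18750.
[3] 18750 ≡ 5^(5 + 1) + 5^5 (base 5). Lift 6: 326592. −1: 326591.
[4] 326591 ≡ 6^(6 + 1) + 5·6^5 + 5·6^4 + 5·6^3 + 5·6^2 + 5·6 + 5 (base 6). Lift 7: 5862841. −1: 5862840.
[5] 5862840 ≡ 7^(7 + 1) + 5·7^5 + 5·7^4 + 5·7^3 + 5·7^2 + 5·7 + 4 (base 7). Lift 8: 134404972. −1: 134404971.
[6] 134404971 ≡ 8^(8 + 1) + 5·8^5 + 5·8^4 + 5·8^3 + 5·8^2 + 5·8 + 3 (base 8). Lift 9: 3487116549. −1: 3487116548.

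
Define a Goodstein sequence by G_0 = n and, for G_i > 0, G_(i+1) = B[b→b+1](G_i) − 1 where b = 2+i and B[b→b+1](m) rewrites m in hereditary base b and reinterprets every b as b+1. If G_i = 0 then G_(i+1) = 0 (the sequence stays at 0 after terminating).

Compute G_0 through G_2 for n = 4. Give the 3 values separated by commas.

G_0=4  [base 2] 2^2  →[2↦3]→  3^3 = 27  −1 ⇒ G_1=26
G_1=26  [base 3] 2·3^2 + 2·3 + 2  →[3↦4]→  2·4^2 + 2·4 + 2 = 42  −1 ⇒ G_2=41

4, 26, 41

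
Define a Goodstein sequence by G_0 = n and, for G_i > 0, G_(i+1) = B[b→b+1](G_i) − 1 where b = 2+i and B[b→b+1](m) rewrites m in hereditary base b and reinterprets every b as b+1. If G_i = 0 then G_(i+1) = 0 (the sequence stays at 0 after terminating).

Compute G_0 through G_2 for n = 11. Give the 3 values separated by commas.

i=0: 11 = 2^(2 + 1) + 2 + 1 (b=2); 2→3: 3^(3 + 1) + 3 + 1 = 85; 85−1 = 84
i=1: 84 = 3^(3 + 1) + 3 (b=3); 3→4: 4^(4 + 1) + 4 = 1028; 1028−1 = 1027

11, 84, 1027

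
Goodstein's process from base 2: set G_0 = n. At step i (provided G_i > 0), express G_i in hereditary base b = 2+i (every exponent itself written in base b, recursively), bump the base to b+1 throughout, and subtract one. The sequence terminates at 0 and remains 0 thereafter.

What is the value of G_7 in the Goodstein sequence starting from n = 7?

G_0=7  [base 2] 2^2 + 2 + 1  →[2↦3]→  3^3 + 3 + 1 = 31  −1 ⇒ G_1=30
G_1=30  [base 3] 3^3 + 3  →[3↦4]→  4^4 + 4 = 260  −1 ⇒ G_2=259
G_2=259  [base 4] 4^4 + 3  →[4↦5]→  5^5 + 3 = 3128  −1 ⇒ G_3=3127
G_3=3127  [base 5] 5^5 + 2  →[5↦6]→  6^6 + 2 = 46658  −1 ⇒ G_4=46657
G_4=46657  [base 6] 6^6 + 1  →[6↦7]→  7^7 + 1 = 823544  −1 ⇒ G_5=823543
G_5=823543  [base 7] 7^7  →[7↦8]→  8^8 = 16777216  −1 ⇒ G_6=16777215
G_6=16777215  [base 8] 7·8^7 + 7·8^6 + 7·8^5 + 7·8^4 + 7·8^3 + 7·8^2 + 7·8 + 7  →[8↦9]→  7·9^7 + 7·9^6 + 7·9^5 + 7·9^4 + 7·9^3 + 7·9^2 + 7·9 + 7 = 37665880  −1 ⇒ G_7=37665879
G_7=37665879  [base 9] 7·9^7 + 7·9^6 + 7·9^5 + 7·9^4 + 7·9^3 + 7·9^2 + 7·9 + 6  →[9↦10]→  7·10^7 + 7·10^6 + 7·10^5 + 7·10^4 + 7·10^3 + 7·10^2 + 7·10 + 6 = 77777776  −1 ⇒ G_8=77777775

37665879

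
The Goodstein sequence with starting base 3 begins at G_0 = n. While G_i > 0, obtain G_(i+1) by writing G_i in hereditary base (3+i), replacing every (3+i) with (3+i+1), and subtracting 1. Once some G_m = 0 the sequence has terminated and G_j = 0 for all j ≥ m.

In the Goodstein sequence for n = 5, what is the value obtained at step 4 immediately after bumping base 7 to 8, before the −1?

G_0 = 5. HB_3(5) = 3 + 2. Bump = 6. G_1 = 5.
G_1 = 5. HB_4(5) = 4 + 1. Bump = 6. G_2 = 5.
G_2 = 5. HB_5(5) = 5. Bump = 6. G_3 = 5.
G_3 = 5. HB_6(5) = 5. Bump = 5. G_4 = 4.
G_4 = 4. HB_7(4) = 4. Bump = 4. G_5 = 3.

4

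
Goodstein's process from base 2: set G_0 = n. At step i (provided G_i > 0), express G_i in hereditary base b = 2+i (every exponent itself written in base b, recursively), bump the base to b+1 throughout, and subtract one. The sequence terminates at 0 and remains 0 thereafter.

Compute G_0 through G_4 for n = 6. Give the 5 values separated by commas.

(0) 6|_2 = 2^2 + 2 ↦ 3^3 + 3|_3 = 30 ⇒ 29
(1) 29|_3 = 3^3 + 2 ↦ 4^4 + 2|_4 = 258 ⇒ 257
(2) 257|_4 = 4^4 + 1 ↦ 5^5 + 1|_5 = 3126 ⇒ 3125
(3) 3125|_5 = 5^5 ↦ 6^6|_6 = 46656 ⇒ 46655

6, 29, 257, 3125, 46655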